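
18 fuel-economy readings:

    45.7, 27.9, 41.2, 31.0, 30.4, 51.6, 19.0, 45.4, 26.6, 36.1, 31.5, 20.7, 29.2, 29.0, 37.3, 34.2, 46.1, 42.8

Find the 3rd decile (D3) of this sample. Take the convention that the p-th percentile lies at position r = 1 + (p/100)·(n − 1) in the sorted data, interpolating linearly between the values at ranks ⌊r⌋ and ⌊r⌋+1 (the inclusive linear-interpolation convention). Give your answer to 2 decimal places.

Sorted: 19.0, 20.7, 26.6, 27.9, 29.0, 29.2, 30.4, 31.0, 31.5, 34.2, 36.1, 37.3, 41.2, 42.8, 45.4, 45.7, 46.1, 51.6.
n = 18.
r = 1 + (30/100)·(18 − 1) = 1 + 5.1 = 6.1.
Rank 6 is 29.2 and rank 7 is 30.4.
Interpolate: 29.2 + 0.1·(30.4 − 29.2) = 29.2 + 0.1·1.2 = 29.32.

29.32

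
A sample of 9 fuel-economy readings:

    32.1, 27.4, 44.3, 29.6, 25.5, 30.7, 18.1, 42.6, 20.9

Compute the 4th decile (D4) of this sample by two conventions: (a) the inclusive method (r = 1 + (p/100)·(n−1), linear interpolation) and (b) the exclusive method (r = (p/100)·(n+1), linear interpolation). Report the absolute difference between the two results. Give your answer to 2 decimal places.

Sorted: 18.1, 20.9, 25.5, 27.4, 29.6, 30.7, 32.1, 42.6, 44.3.
n = 9.
(a) r = 4.2; between ranks 4 (27.4) and 5 (29.6): 27.84.
(b) r = 4 → value at rank 4 = 27.4.
|27.84 − 27.4| = 0.44.

0.44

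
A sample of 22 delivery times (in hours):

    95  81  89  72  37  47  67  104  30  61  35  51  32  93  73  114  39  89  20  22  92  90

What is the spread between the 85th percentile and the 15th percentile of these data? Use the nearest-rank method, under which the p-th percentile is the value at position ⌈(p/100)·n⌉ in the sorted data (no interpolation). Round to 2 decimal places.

61.00

Sorted: 20, 22, 30, 32, 35, 37, 39, 47, 51, 61, 67, 72, 73, 81, 89, 89, 90, 92, 93, 95, 104, 114.
n = 22.
P15: rank ⌈15/100·22⌉ = 4 → 32.
P85: rank ⌈85/100·22⌉ = 19 → 93.
Difference: 93 − 32 = 61.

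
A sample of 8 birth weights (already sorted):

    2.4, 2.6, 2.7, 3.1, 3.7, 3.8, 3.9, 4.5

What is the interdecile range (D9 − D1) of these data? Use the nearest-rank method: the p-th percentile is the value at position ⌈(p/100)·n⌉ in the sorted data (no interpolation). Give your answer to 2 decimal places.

n = 8.
P10: rank ⌈10/100·8⌉ = 1 → 2.4.
P90: rank ⌈90/100·8⌉ = 8 → 4.5.
Difference: 4.5 − 2.4 = 2.1.

2.10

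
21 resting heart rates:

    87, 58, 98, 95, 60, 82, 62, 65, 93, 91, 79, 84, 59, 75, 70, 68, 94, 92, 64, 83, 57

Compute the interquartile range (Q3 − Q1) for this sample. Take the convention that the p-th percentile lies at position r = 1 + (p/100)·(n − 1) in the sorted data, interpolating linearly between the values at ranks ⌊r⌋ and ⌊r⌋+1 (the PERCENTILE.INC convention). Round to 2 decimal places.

27.00

Sorted: 57, 58, 59, 60, 62, 64, 65, 68, 70, 75, 79, 82, 83, 84, 87, 91, 92, 93, 94, 95, 98.
n = 21.
P25: r = 6 (integer) → 64.
P75: r = 16 (integer) → 91.
Difference: 91 − 64 = 27.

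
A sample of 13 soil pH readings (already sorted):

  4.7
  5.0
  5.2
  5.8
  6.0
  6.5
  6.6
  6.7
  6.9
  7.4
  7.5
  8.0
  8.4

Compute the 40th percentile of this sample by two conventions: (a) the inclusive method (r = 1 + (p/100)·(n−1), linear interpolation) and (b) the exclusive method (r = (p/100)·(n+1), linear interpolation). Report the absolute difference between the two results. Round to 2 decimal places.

n = 13.
(a) r = 5.8; between ranks 5 (6.0) and 6 (6.5): 6.4.
(b) r = 5.6; between ranks 5 (6.0) and 6 (6.5): 6.3.
|6.4 − 6.3| = 0.1.

0.10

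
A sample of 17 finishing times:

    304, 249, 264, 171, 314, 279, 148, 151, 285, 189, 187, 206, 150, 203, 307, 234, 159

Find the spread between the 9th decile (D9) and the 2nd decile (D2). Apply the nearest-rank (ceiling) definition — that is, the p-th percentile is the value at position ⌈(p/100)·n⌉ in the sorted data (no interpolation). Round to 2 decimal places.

Sorted: 148, 150, 151, 159, 171, 187, 189, 203, 206, 234, 249, 264, 279, 285, 304, 307, 314.
n = 17.
P20: rank ⌈20/100·17⌉ = 4 → 159.
P90: rank ⌈90/100·17⌉ = 16 → 307.
Difference: 307 − 159 = 148.

148.00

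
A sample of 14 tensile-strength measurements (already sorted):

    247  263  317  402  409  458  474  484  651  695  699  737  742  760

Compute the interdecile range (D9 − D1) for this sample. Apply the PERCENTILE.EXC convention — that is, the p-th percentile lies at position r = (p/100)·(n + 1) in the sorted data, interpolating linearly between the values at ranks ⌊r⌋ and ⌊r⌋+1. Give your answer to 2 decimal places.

496.00

n = 14.
P10: r = 1.5; ranks 1–2 are 247, 263; interpolating gives 255.
P90: r = 13.5; ranks 13–14 are 742, 760; interpolating gives 751.
Difference: 751 − 255 = 496.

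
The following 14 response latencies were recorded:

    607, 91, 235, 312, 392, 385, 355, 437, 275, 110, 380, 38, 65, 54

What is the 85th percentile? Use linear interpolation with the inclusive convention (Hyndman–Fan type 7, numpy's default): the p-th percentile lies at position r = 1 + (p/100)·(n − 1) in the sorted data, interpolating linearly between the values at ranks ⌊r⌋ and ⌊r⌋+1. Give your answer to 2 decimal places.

Sorted: 38, 54, 65, 91, 110, 235, 275, 312, 355, 380, 385, 392, 437, 607.
n = 14.
r = 1 + (85/100)·(14 − 1) = 1 + 11.05 = 12.05.
Rank 12 is 392 and rank 13 is 437.
Interpolate: 392 + 0.05·(437 − 392) = 392 + 0.05·45 = 394.25.

394.25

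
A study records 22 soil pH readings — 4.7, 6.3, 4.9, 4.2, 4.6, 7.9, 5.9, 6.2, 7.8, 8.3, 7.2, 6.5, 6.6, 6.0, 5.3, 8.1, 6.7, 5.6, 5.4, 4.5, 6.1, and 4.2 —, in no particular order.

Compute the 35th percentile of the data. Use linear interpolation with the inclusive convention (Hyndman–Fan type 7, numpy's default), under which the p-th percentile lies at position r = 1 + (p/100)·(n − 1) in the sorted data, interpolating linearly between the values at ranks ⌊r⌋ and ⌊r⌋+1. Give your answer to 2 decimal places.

5.47

Sorted: 4.2, 4.2, 4.5, 4.6, 4.7, 4.9, 5.3, 5.4, 5.6, 5.9, 6.0, 6.1, 6.2, 6.3, 6.5, 6.6, 6.7, 7.2, 7.8, 7.9, 8.1, 8.3.
n = 22.
r = 1 + (35/100)·(22 − 1) = 1 + 7.35 = 8.35.
Rank 8 is 5.4 and rank 9 is 5.6.
Interpolate: 5.4 + 0.35·(5.6 − 5.4) = 5.4 + 0.35·0.2 = 5.47.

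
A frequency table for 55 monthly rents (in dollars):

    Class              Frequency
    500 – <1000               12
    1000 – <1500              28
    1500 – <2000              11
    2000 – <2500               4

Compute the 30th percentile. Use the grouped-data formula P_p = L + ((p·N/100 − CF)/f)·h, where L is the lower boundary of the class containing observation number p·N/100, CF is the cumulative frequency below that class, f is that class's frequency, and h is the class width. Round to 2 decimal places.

1080.36

N = 55; target position k = 30/100 · 55 = 16.5.
Cumulative frequencies: 12, 40, 51, 55.
Observation 16.5 falls in the class 1000 – <1500.
L = 1000, CF = 12, f = 28, h = 500.
P30 = 1000 + ((16.5 − 12)/28)·500 = 1000 + 80.3571 = 1080.36.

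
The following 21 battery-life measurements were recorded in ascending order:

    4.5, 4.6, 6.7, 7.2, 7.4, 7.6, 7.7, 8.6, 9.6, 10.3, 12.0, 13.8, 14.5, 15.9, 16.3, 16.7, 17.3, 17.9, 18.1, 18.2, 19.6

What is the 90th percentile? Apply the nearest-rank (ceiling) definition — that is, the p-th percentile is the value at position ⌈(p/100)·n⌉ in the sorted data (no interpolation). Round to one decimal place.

18.1

n = 21.
Position = ⌈90/100 · 21⌉ = ⌈18.9⌉ = 19.
The value at rank 19 is 18.1.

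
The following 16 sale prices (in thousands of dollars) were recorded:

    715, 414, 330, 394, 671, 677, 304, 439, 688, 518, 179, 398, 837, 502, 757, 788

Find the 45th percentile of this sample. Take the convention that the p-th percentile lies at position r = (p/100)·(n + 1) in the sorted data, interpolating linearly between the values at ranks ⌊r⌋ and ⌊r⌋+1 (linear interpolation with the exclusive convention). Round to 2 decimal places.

Sorted: 179, 304, 330, 394, 398, 414, 439, 502, 518, 671, 677, 688, 715, 757, 788, 837.
n = 16.
r = (45/100)·(16 + 1) = 7.65.
Rank 7 is 439 and rank 8 is 502.
Interpolate: 439 + 0.65·(502 − 439) = 439 + 0.65·63 = 479.95.

479.95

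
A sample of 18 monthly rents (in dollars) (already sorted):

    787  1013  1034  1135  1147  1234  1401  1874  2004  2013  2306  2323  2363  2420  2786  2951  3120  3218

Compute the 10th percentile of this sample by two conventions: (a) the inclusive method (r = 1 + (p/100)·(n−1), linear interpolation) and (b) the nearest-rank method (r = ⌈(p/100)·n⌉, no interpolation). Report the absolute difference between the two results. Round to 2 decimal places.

n = 18.
(a) r = 2.7; between ranks 2 (1013) and 3 (1034): 1027.7.
(b) the nearest-rank method: rank 2 → 1013.
|1027.7 − 1013| = 14.7.

14.70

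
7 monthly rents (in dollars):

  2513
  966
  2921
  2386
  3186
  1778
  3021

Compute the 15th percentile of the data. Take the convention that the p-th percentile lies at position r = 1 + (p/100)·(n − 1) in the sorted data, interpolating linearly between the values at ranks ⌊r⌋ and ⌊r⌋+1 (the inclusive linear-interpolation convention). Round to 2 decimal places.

Sorted: 966, 1778, 2386, 2513, 2921, 3021, 3186.
n = 7.
r = 1 + (15/100)·(7 − 1) = 1 + 0.9 = 1.9.
Rank 1 is 966 and rank 2 is 1778.
Interpolate: 966 + 0.9·(1778 − 966) = 966 + 0.9·812 = 1696.8.

1696.80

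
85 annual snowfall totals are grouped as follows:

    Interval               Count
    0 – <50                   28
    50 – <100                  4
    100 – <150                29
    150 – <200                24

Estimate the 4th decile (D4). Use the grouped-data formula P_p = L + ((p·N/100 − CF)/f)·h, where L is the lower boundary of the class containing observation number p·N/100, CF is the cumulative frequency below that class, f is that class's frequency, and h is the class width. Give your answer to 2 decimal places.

N = 85; target position k = 40/100 · 85 = 34.
Cumulative frequencies: 28, 32, 61, 85.
Observation 34 falls in the class 100 – <150.
L = 100, CF = 32, f = 29, h = 50.
P40 = 100 + ((34 − 32)/29)·50 = 100 + 3.44828 = 103.448.

103.45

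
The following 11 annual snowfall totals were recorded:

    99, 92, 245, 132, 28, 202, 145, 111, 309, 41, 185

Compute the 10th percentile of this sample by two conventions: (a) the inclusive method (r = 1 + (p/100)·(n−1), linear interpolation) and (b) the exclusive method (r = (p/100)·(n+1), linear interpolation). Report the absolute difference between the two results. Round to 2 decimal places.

Sorted: 28, 41, 92, 99, 111, 132, 145, 185, 202, 245, 309.
n = 11.
(a) r = 2 → value at rank 2 = 41.
(b) r = 1.2; between ranks 1 (28) and 2 (41): 30.6.
|41 − 30.6| = 10.4.

10.40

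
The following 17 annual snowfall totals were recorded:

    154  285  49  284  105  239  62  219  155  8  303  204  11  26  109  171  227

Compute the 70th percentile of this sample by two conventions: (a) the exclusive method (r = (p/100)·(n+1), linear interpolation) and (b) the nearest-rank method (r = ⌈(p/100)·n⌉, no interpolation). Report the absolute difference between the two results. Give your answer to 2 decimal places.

4.80

Sorted: 8, 11, 26, 49, 62, 105, 109, 154, 155, 171, 204, 219, 227, 239, 284, 285, 303.
n = 17.
(a) r = 12.6; between ranks 12 (219) and 13 (227): 223.8.
(b) the nearest-rank method: rank 12 → 219.
|223.8 − 219| = 4.8.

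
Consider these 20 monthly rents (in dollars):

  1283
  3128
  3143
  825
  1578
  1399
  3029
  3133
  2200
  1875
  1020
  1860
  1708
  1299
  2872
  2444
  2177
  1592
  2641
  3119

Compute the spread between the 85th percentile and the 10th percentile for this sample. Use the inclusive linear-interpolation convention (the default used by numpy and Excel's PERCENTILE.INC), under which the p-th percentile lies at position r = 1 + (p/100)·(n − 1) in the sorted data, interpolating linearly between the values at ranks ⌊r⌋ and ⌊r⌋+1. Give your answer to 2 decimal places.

Sorted: 825, 1020, 1283, 1299, 1399, 1578, 1592, 1708, 1860, 1875, 2177, 2200, 2444, 2641, 2872, 3029, 3119, 3128, 3133, 3143.
n = 20.
P10: r = 2.9; ranks 2–3 are 1020, 1283; interpolating gives 1256.7.
P85: r = 17.15; ranks 17–18 are 3119, 3128; interpolating gives 3120.35.
Difference: 3120.35 − 1256.7 = 1863.65.

1863.65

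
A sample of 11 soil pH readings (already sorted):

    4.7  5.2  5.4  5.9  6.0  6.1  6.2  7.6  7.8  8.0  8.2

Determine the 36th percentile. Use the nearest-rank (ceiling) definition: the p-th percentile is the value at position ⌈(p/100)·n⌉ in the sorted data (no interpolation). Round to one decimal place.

n = 11.
Position = ⌈36/100 · 11⌉ = ⌈3.96⌉ = 4.
The value at rank 4 is 5.9.

5.9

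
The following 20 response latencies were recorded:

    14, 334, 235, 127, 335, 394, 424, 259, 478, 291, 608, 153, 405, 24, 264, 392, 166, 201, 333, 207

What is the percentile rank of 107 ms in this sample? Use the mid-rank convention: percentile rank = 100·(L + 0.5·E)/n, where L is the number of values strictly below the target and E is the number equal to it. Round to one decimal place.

Sorted: 14, 24, 127, 153, 166, 201, 207, 235, 259, 264, 291, 333, 334, 335, 392, 394, 405, 424, 478, 608.
Count below 107: L = 2; count equal: E = 0; n = 20.
Percentile rank = 100·(2 + 0.5·0)/20 = 100·2/20 = 10.

10.0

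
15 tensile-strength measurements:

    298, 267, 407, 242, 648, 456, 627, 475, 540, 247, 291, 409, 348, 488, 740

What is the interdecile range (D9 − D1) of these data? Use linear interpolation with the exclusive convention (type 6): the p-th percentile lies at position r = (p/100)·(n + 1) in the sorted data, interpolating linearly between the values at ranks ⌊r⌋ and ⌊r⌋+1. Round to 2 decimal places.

439.80

Sorted: 242, 247, 267, 291, 298, 348, 407, 409, 456, 475, 488, 540, 627, 648, 740.
n = 15.
P10: r = 1.6; ranks 1–2 are 242, 247; interpolating gives 245.
P90: r = 14.4; ranks 14–15 are 648, 740; interpolating gives 684.8.
Difference: 684.8 − 245 = 439.8.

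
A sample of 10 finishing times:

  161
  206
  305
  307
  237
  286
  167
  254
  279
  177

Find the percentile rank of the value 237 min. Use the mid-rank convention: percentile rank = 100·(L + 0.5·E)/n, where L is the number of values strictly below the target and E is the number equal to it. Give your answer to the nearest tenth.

Sorted: 161, 167, 177, 206, 237, 254, 279, 286, 305, 307.
Count below 237: L = 4; count equal: E = 1; n = 10.
Percentile rank = 100·(4 + 0.5·1)/10 = 100·4.5/10 = 45.

45.0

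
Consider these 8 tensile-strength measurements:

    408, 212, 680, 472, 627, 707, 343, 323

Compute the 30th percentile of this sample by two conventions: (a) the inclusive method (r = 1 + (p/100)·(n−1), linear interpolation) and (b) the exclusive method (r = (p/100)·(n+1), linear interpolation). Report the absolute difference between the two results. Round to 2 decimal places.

Sorted: 212, 323, 343, 408, 472, 627, 680, 707.
n = 8.
(a) r = 3.1; between ranks 3 (343) and 4 (408): 349.5.
(b) r = 2.7; between ranks 2 (323) and 3 (343): 337.
|349.5 − 337| = 12.5.

12.50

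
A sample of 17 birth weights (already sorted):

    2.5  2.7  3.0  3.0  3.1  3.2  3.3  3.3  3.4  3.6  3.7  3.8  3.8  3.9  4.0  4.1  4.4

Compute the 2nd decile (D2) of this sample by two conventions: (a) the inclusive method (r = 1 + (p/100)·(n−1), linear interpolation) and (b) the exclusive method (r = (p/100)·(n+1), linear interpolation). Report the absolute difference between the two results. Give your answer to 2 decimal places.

0.02

n = 17.
(a) r = 4.2; between ranks 4 (3.0) and 5 (3.1): 3.02.
(b) r = 3.6; between ranks 3 (3.0) and 4 (3.0): 3.
|3.02 − 3| = 0.02.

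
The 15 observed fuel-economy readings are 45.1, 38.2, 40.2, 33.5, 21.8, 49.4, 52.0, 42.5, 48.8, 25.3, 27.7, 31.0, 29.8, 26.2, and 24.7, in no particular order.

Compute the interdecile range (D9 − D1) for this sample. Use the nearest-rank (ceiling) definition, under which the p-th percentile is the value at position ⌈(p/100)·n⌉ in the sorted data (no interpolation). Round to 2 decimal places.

Sorted: 21.8, 24.7, 25.3, 26.2, 27.7, 29.8, 31.0, 33.5, 38.2, 40.2, 42.5, 45.1, 48.8, 49.4, 52.0.
n = 15.
P10: rank ⌈10/100·15⌉ = 2 → 24.7.
P90: rank ⌈90/100·15⌉ = 14 → 49.4.
Difference: 49.4 − 24.7 = 24.7.

24.70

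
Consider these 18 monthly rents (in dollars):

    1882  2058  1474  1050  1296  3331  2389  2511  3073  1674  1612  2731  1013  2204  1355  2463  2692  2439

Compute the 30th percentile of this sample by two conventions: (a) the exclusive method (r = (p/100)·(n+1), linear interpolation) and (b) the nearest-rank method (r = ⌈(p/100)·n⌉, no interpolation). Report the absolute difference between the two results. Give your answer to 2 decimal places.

Sorted: 1013, 1050, 1296, 1355, 1474, 1612, 1674, 1882, 2058, 2204, 2389, 2439, 2463, 2511, 2692, 2731, 3073, 3331.
n = 18.
(a) r = 5.7; between ranks 5 (1474) and 6 (1612): 1570.6.
(b) the nearest-rank method: rank 6 → 1612.
|1570.6 − 1612| = 41.4.

41.40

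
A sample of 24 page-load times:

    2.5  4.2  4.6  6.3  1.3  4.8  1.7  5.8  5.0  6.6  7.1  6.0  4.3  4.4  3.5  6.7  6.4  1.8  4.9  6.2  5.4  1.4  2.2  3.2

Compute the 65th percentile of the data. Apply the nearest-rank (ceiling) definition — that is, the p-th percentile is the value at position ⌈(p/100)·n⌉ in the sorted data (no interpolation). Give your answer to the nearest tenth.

Sorted: 1.3, 1.4, 1.7, 1.8, 2.2, 2.5, 3.2, 3.5, 4.2, 4.3, 4.4, 4.6, 4.8, 4.9, 5.0, 5.4, 5.8, 6.0, 6.2, 6.3, 6.4, 6.6, 6.7, 7.1.
n = 24.
Position = ⌈65/100 · 24⌉ = ⌈15.6⌉ = 16.
The value at rank 16 is 5.4.

5.4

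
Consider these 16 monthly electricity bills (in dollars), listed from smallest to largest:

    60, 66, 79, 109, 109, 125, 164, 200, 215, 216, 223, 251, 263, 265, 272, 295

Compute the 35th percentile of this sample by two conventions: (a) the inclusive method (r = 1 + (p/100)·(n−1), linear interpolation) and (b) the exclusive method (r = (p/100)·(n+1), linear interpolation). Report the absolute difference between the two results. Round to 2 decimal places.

n = 16.
(a) r = 6.25; between ranks 6 (125) and 7 (164): 134.75.
(b) r = 5.95; between ranks 5 (109) and 6 (125): 124.2.
|134.75 − 124.2| = 10.55.

10.55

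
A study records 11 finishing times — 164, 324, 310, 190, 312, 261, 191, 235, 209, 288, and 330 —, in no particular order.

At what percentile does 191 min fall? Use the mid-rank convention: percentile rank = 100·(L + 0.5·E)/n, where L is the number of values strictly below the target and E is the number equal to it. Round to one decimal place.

Sorted: 164, 190, 191, 209, 235, 261, 288, 310, 312, 324, 330.
Count below 191: L = 2; count equal: E = 1; n = 11.
Percentile rank = 100·(2 + 0.5·1)/11 = 100·2.5/11 = 22.73.

22.7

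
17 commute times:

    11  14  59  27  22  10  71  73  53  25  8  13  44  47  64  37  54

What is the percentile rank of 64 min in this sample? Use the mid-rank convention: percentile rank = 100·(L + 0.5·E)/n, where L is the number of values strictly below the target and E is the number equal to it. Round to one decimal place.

Sorted: 8, 10, 11, 13, 14, 22, 25, 27, 37, 44, 47, 53, 54, 59, 64, 71, 73.
Count below 64: L = 14; count equal: E = 1; n = 17.
Percentile rank = 100·(14 + 0.5·1)/17 = 100·14.5/17 = 85.29.

85.3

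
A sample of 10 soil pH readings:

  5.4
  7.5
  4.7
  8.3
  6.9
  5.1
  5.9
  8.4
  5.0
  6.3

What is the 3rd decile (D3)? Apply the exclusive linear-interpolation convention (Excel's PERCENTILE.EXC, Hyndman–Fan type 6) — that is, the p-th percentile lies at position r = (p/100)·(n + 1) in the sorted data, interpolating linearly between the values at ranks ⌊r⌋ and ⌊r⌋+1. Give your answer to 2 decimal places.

Sorted: 4.7, 5.0, 5.1, 5.4, 5.9, 6.3, 6.9, 7.5, 8.3, 8.4.
n = 10.
r = (30/100)·(10 + 1) = 3.3.
Rank 3 is 5.1 and rank 4 is 5.4.
Interpolate: 5.1 + 0.3·(5.4 − 5.1) = 5.1 + 0.3·0.3 = 5.19.

5.19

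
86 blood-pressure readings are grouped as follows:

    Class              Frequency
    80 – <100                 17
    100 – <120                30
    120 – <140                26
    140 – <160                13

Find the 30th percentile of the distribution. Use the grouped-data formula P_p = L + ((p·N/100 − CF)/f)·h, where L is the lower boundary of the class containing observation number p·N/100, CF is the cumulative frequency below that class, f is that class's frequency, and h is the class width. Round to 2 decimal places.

105.87

N = 86; target position k = 30/100 · 86 = 25.8.
Cumulative frequencies: 17, 47, 73, 86.
Observation 25.8 falls in the class 100 – <120.
L = 100, CF = 17, f = 30, h = 20.
P30 = 100 + ((25.8 − 17)/30)·20 = 100 + 5.86667 = 105.867.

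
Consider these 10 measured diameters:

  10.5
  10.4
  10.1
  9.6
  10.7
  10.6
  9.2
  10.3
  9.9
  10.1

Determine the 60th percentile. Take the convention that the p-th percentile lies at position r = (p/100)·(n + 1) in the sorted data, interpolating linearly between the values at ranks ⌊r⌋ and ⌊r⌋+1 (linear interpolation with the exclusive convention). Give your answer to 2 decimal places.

Sorted: 9.2, 9.6, 9.9, 10.1, 10.1, 10.3, 10.4, 10.5, 10.6, 10.7.
n = 10.
r = (60/100)·(10 + 1) = 6.6.
Rank 6 is 10.3 and rank 7 is 10.4.
Interpolate: 10.3 + 0.6·(10.4 − 10.3) = 10.3 + 0.6·0.1 = 10.36.

10.36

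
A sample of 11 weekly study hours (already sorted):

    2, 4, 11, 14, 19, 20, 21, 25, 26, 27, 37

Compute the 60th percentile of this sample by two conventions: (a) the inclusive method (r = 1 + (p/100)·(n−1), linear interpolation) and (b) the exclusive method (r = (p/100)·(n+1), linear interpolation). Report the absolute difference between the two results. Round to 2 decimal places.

0.80

n = 11.
(a) r = 7 → value at rank 7 = 21.
(b) r = 7.2; between ranks 7 (21) and 8 (25): 21.8.
|21 − 21.8| = 0.8.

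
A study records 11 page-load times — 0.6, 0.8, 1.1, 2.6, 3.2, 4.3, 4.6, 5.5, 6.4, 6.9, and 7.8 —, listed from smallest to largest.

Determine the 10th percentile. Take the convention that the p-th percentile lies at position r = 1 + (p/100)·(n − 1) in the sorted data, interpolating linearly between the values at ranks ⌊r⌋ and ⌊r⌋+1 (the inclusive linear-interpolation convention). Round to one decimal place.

n = 11.
r = 1 + (10/100)·(11 − 1) = 1 + 1 = 2.
r is an integer, so P10 is the value at rank 2: 0.8.

0.8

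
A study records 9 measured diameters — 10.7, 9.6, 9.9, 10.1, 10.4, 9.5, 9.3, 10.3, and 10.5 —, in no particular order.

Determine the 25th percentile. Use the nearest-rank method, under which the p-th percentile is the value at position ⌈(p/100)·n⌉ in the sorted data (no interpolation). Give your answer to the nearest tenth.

Sorted: 9.3, 9.5, 9.6, 9.9, 10.1, 10.3, 10.4, 10.5, 10.7.
n = 9.
Position = ⌈25/100 · 9⌉ = ⌈2.25⌉ = 3.
The value at rank 3 is 9.6.

9.6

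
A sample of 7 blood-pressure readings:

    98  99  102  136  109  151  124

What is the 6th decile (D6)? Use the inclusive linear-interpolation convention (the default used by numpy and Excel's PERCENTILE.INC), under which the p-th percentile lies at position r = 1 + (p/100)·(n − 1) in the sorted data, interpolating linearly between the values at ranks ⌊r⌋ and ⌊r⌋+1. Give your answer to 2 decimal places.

Sorted: 98, 99, 102, 109, 124, 136, 151.
n = 7.
r = 1 + (60/100)·(7 − 1) = 1 + 3.6 = 4.6.
Rank 4 is 109 and rank 5 is 124.
Interpolate: 109 + 0.6·(124 − 109) = 109 + 0.6·15 = 118.

118.00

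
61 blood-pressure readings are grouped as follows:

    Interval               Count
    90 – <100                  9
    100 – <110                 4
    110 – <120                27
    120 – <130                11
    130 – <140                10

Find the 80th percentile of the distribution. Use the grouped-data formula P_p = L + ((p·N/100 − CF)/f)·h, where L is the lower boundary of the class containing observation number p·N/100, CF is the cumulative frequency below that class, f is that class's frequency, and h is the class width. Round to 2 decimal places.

N = 61; target position k = 80/100 · 61 = 48.8.
Cumulative frequencies: 9, 13, 40, 51, 61.
Observation 48.8 falls in the class 120 – <130.
L = 120, CF = 40, f = 11, h = 10.
P80 = 120 + ((48.8 − 40)/11)·10 = 120 + 8 = 128.

128.00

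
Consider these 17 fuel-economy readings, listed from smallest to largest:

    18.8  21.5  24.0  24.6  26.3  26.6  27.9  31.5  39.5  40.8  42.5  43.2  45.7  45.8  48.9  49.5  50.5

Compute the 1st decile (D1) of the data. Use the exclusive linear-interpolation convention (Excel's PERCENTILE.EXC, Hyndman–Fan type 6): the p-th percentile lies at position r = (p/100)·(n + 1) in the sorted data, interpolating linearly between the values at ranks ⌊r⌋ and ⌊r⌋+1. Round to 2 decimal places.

20.96

n = 17.
r = (10/100)·(17 + 1) = 1.8.
Rank 1 is 18.8 and rank 2 is 21.5.
Interpolate: 18.8 + 0.8·(21.5 − 18.8) = 18.8 + 0.8·2.7 = 20.96.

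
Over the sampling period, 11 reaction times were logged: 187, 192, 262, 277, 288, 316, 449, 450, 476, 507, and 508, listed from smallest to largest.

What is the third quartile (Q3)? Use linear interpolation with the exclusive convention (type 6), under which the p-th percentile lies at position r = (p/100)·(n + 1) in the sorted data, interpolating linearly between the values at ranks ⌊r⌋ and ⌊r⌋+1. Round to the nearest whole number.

476

n = 11.
r = (75/100)·(11 + 1) = 9.
r is an integer, so P75 is the value at rank 9: 476.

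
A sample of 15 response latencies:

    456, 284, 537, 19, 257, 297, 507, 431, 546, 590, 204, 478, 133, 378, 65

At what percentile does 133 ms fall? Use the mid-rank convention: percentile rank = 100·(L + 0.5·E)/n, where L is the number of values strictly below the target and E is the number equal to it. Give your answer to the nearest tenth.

Sorted: 19, 65, 133, 204, 257, 284, 297, 378, 431, 456, 478, 507, 537, 546, 590.
Count below 133: L = 2; count equal: E = 1; n = 15.
Percentile rank = 100·(2 + 0.5·1)/15 = 100·2.5/15 = 16.67.

16.7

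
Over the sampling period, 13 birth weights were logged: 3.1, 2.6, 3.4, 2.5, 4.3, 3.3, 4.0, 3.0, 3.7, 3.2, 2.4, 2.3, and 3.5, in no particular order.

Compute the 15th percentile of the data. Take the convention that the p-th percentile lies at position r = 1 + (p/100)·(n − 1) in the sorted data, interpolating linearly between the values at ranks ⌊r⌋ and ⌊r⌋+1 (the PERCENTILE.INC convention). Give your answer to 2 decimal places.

Sorted: 2.3, 2.4, 2.5, 2.6, 3.0, 3.1, 3.2, 3.3, 3.4, 3.5, 3.7, 4.0, 4.3.
n = 13.
r = 1 + (15/100)·(13 − 1) = 1 + 1.8 = 2.8.
Rank 2 is 2.4 and rank 3 is 2.5.
Interpolate: 2.4 + 0.8·(2.5 − 2.4) = 2.4 + 0.8·0.1 = 2.48.

2.48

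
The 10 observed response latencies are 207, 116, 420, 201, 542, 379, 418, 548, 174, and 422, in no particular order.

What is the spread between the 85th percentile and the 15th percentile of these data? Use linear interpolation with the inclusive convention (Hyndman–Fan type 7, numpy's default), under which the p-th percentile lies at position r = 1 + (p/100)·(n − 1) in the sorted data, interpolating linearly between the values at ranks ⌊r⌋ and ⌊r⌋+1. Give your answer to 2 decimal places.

316.55

Sorted: 116, 174, 201, 207, 379, 418, 420, 422, 542, 548.
n = 10.
P15: r = 2.35; ranks 2–3 are 174, 201; interpolating gives 183.45.
P85: r = 8.65; ranks 8–9 are 422, 542; interpolating gives 500.
Difference: 500 − 183.45 = 316.55.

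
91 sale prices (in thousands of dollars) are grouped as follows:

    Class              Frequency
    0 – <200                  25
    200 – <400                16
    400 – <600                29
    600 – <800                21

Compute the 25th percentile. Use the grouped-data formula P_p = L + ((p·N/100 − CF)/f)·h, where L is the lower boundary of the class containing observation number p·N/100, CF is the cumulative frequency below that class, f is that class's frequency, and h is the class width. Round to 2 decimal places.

182.00

N = 91; target position k = 25/100 · 91 = 22.75.
Cumulative frequencies: 25, 41, 70, 91.
Observation 22.75 falls in the class 0 – <200.
L = 0, CF = 0, f = 25, h = 200.
P25 = 0 + ((22.75 − 0)/25)·200 = 0 + 182 = 182.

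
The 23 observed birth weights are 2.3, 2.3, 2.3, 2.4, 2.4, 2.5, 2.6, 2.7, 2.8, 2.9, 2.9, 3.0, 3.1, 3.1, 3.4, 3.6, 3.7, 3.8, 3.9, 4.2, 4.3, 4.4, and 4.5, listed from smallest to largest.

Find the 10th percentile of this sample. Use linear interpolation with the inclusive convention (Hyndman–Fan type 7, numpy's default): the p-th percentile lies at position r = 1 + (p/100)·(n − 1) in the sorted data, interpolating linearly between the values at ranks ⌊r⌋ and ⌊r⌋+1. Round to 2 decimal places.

n = 23.
r = 1 + (10/100)·(23 − 1) = 1 + 2.2 = 3.2.
Rank 3 is 2.3 and rank 4 is 2.4.
Interpolate: 2.3 + 0.2·(2.4 − 2.3) = 2.3 + 0.2·0.1 = 2.32.

2.32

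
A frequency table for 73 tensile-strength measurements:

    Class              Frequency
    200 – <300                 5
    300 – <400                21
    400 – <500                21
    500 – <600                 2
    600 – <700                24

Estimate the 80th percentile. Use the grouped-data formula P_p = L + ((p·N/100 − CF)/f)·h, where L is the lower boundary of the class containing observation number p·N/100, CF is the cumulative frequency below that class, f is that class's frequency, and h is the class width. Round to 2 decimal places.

N = 73; target position k = 80/100 · 73 = 58.4.
Cumulative frequencies: 5, 26, 47, 49, 73.
Observation 58.4 falls in the class 600 – <700.
L = 600, CF = 49, f = 24, h = 100.
P80 = 600 + ((58.4 − 49)/24)·100 = 600 + 39.1667 = 639.167.

639.17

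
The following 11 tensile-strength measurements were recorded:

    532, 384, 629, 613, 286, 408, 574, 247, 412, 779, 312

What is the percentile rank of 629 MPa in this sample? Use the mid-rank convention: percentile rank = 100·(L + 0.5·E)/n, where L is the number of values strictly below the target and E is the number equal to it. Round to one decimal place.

86.4

Sorted: 247, 286, 312, 384, 408, 412, 532, 574, 613, 629, 779.
Count below 629: L = 9; count equal: E = 1; n = 11.
Percentile rank = 100·(9 + 0.5·1)/11 = 100·9.5/11 = 86.36.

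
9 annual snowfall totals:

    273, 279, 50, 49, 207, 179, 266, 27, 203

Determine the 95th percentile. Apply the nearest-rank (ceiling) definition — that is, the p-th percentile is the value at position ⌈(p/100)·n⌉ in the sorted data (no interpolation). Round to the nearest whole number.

279

Sorted: 27, 49, 50, 179, 203, 207, 266, 273, 279.
n = 9.
Position = ⌈95/100 · 9⌉ = ⌈8.55⌉ = 9.
The value at rank 9 is 279.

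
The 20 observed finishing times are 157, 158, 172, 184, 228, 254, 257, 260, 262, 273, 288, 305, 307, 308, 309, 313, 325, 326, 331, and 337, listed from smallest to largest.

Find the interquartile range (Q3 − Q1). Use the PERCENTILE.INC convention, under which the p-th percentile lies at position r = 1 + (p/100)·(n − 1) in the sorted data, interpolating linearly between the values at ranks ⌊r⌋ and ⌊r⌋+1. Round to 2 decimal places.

62.50

n = 20.
P25: r = 5.75; ranks 5–6 are 228, 254; interpolating gives 247.5.
P75: r = 15.25; ranks 15–16 are 309, 313; interpolating gives 310.
Difference: 310 − 247.5 = 62.5.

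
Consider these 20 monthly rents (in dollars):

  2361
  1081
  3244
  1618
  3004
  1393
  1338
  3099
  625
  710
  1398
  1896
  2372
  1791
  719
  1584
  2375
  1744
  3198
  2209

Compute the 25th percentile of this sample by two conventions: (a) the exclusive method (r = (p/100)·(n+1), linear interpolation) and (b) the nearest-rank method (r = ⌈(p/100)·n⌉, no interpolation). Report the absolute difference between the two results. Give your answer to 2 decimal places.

Sorted: 625, 710, 719, 1081, 1338, 1393, 1398, 1584, 1618, 1744, 1791, 1896, 2209, 2361, 2372, 2375, 3004, 3099, 3198, 3244.
n = 20.
(a) r = 5.25; between ranks 5 (1338) and 6 (1393): 1351.75.
(b) the nearest-rank method: rank 5 → 1338.
|1351.75 − 1338| = 13.75.

13.75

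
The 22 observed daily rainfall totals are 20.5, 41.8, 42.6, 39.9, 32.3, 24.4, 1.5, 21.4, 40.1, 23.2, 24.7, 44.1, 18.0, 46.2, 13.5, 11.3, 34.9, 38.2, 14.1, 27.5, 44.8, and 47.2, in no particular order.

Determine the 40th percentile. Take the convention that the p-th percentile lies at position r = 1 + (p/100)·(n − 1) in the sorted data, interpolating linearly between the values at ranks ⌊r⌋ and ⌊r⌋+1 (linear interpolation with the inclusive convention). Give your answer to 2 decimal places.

Sorted: 1.5, 11.3, 13.5, 14.1, 18.0, 20.5, 21.4, 23.2, 24.4, 24.7, 27.5, 32.3, 34.9, 38.2, 39.9, 40.1, 41.8, 42.6, 44.1, 44.8, 46.2, 47.2.
n = 22.
r = 1 + (40/100)·(22 − 1) = 1 + 8.4 = 9.4.
Rank 9 is 24.4 and rank 10 is 24.7.
Interpolate: 24.4 + 0.4·(24.7 − 24.4) = 24.4 + 0.4·0.3 = 24.52.

24.52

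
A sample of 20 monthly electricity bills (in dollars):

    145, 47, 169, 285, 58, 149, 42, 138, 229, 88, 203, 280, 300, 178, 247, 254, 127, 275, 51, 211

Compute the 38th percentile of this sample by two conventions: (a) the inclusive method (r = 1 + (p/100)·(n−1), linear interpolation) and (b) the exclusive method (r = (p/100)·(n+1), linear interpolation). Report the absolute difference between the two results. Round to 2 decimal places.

Sorted: 42, 47, 51, 58, 88, 127, 138, 145, 149, 169, 178, 203, 211, 229, 247, 254, 275, 280, 285, 300.
n = 20.
(a) r = 8.22; between ranks 8 (145) and 9 (149): 145.88.
(b) r = 7.98; between ranks 7 (138) and 8 (145): 144.86.
|145.88 − 144.86| = 1.02.

1.02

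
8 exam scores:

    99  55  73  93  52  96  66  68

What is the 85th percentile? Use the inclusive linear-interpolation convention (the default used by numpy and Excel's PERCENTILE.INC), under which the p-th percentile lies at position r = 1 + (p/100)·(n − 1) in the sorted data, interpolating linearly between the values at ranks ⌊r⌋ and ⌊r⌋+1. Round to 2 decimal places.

95.85

Sorted: 52, 55, 66, 68, 73, 93, 96, 99.
n = 8.
r = 1 + (85/100)·(8 − 1) = 1 + 5.95 = 6.95.
Rank 6 is 93 and rank 7 is 96.
Interpolate: 93 + 0.95·(96 − 93) = 93 + 0.95·3 = 95.85.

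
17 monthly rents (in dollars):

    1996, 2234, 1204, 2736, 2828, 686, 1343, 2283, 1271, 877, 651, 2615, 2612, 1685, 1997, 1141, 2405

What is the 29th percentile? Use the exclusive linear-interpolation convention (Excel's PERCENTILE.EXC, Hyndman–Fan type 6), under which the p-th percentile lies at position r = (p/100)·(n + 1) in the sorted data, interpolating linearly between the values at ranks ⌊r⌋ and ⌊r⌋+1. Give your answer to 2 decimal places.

Sorted: 651, 686, 877, 1141, 1204, 1271, 1343, 1685, 1996, 1997, 2234, 2283, 2405, 2612, 2615, 2736, 2828.
n = 17.
r = (29/100)·(17 + 1) = 5.22.
Rank 5 is 1204 and rank 6 is 1271.
Interpolate: 1204 + 0.22·(1271 − 1204) = 1204 + 0.22·67 = 1218.74.

1218.74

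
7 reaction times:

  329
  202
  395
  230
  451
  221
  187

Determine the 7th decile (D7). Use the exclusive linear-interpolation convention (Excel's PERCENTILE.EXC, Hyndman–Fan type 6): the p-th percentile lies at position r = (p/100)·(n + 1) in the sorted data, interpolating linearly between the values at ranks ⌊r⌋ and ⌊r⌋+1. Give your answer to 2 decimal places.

368.60

Sorted: 187, 202, 221, 230, 329, 395, 451.
n = 7.
r = (70/100)·(7 + 1) = 5.6.
Rank 5 is 329 and rank 6 is 395.
Interpolate: 329 + 0.6·(395 − 329) = 329 + 0.6·66 = 368.6.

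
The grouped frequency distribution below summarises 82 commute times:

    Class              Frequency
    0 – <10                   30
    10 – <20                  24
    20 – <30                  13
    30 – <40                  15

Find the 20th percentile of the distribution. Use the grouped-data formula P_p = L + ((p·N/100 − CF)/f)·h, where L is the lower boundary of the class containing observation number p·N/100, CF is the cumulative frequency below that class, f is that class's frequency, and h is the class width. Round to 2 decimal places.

N = 82; target position k = 20/100 · 82 = 16.4.
Cumulative frequencies: 30, 54, 67, 82.
Observation 16.4 falls in the class 0 – <10.
L = 0, CF = 0, f = 30, h = 10.
P20 = 0 + ((16.4 − 0)/30)·10 = 0 + 5.46667 = 5.46667.

5.47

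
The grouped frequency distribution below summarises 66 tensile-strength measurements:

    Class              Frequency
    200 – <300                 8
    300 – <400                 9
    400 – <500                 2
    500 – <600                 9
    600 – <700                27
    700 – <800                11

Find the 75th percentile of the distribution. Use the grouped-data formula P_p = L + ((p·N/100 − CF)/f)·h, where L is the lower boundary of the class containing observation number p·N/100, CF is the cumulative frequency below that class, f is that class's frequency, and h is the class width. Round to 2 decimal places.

679.63

N = 66; target position k = 75/100 · 66 = 49.5.
Cumulative frequencies: 8, 17, 19, 28, 55, 66.
Observation 49.5 falls in the class 600 – <700.
L = 600, CF = 28, f = 27, h = 100.
P75 = 600 + ((49.5 − 28)/27)·100 = 600 + 79.6296 = 679.63.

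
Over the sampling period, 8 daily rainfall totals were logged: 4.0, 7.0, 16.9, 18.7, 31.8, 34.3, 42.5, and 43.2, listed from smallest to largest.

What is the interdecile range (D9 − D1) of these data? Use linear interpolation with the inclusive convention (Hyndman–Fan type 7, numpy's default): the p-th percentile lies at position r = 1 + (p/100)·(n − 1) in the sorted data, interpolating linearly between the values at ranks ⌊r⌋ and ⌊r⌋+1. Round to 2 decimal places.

36.61

n = 8.
P10: r = 1.7; ranks 1–2 are 4.0, 7.0; interpolating gives 6.1.
P90: r = 7.3; ranks 7–8 are 42.5, 43.2; interpolating gives 42.71.
Difference: 42.71 − 6.1 = 36.61.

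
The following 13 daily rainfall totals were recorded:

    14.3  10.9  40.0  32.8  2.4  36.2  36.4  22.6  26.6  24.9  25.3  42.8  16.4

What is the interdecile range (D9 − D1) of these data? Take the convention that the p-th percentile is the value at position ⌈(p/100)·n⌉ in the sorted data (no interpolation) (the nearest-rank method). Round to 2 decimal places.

29.10

Sorted: 2.4, 10.9, 14.3, 16.4, 22.6, 24.9, 25.3, 26.6, 32.8, 36.2, 36.4, 40.0, 42.8.
n = 13.
P10: rank ⌈10/100·13⌉ = 2 → 10.9.
P90: rank ⌈90/100·13⌉ = 12 → 40.
Difference: 40 − 10.9 = 29.1.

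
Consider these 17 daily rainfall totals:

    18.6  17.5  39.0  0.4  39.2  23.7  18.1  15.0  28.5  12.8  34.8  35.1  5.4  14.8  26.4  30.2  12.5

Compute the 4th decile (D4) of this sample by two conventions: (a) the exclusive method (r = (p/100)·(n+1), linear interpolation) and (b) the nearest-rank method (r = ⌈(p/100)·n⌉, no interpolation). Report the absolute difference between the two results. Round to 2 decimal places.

Sorted: 0.4, 5.4, 12.5, 12.8, 14.8, 15.0, 17.5, 18.1, 18.6, 23.7, 26.4, 28.5, 30.2, 34.8, 35.1, 39.0, 39.2.
n = 17.
(a) r = 7.2; between ranks 7 (17.5) and 8 (18.1): 17.62.
(b) the nearest-rank method: rank 7 → 17.5.
|17.62 − 17.5| = 0.12.

0.12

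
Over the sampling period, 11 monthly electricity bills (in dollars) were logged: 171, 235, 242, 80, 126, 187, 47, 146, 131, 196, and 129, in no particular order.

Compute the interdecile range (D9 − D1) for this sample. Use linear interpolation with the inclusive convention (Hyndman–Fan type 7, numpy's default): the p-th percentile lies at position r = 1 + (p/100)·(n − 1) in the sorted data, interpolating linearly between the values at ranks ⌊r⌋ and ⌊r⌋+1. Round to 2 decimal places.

155.00

Sorted: 47, 80, 126, 129, 131, 146, 171, 187, 196, 235, 242.
n = 11.
P10: r = 2 (integer) → 80.
P90: r = 10 (integer) → 235.
Difference: 235 − 80 = 155.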